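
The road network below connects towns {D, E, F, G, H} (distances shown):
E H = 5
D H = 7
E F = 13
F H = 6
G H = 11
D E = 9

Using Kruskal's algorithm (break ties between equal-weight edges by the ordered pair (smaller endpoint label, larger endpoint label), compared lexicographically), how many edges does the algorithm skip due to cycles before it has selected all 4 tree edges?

Kruskal: consider edges lightest-first.
E H (5): add. Components now {D} {E,H} {F} {G}
F H (6): add. Components now {D} {E,F,H} {G}
D H (7): add. Components now {D,E,F,H} {G}
D E (9): skip — D and E already connected.
G H (11): add. Components now {D,E,F,G,H}
Edges rejected before the tree was complete: 1.

1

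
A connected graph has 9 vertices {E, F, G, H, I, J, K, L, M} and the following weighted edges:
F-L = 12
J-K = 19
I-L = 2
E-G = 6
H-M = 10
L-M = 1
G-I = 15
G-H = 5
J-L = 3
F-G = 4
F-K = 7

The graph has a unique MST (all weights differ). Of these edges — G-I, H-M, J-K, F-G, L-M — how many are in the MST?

Kruskal: consider edges lightest-first.
L-M (1): add — endpoints in different components.
I-L (2): add — endpoints in different components.
J-L (3): add — endpoints in different components.
F-G (4): add — endpoints in different components.
G-H (5): add — endpoints in different components.
E-G (6): add — endpoints in different components.
F-K (7): add — endpoints in different components.
H-M (10): add — endpoints in different components.
MST edge set: {L-M, I-L, J-L, F-G, G-H, E-G, F-K, H-M}.
Of the listed edges, {H-M, F-G, L-M} are in the MST → 3.

3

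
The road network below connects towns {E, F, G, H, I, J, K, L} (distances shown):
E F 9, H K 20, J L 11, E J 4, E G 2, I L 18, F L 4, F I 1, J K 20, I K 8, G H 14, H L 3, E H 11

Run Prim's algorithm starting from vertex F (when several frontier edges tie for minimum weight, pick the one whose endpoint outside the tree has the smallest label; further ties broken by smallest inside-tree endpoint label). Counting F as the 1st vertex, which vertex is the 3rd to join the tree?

L

Prim, starting at F.
Step 1: cheapest edge leaving the tree is F I (1); add I.
Step 2: cheapest edge leaving the tree is F L (4); add L.
Step 3: cheapest edge leaving the tree is H L (3); add H.
Step 4: cheapest edge leaving the tree is I K (8); add K.
Step 5: cheapest edge leaving the tree is E F (9); add E.
Step 6: cheapest edge leaving the tree is E G (2); add G.
Step 7: cheapest edge leaving the tree is E J (4); add J.
Vertex order: F, I, L, H, K, E, G, J. The 3rd vertex is L.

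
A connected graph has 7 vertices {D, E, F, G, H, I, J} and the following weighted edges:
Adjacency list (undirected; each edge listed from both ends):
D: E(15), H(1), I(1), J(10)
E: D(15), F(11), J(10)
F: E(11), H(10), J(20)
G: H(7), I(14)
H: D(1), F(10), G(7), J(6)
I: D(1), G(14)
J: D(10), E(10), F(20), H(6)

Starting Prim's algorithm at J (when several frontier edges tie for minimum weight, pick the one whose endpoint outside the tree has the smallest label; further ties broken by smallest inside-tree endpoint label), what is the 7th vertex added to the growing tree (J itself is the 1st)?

F

Grow the tree from J using Prim:
Step 1: frontier [H—J 6, D—J 10, E—J 10, F—J 20] → take H—J (6); add H.
Step 2: frontier [D—H 1, G—H 7, F—H 10, D—J 10, E—J 10, F—J 20] → take D—H (1); add D.
Step 3: frontier [D—I 1, D—E 15, G—H 7, F—H 10, E—J 10, F—J 20] → take D—I (1); add I.
Step 4: frontier [D—E 15, G—H 7, F—H 10, G—I 14, E—J 10, F—J 20] → take G—H (7); add G.
Step 5: frontier [D—E 15, F—H 10, E—J 10, F—J 20] → take E—J (10); add E.
Step 6: frontier [E—F 11, F—H 10, F—J 20] → take F—H (10); add F.
Vertex order: J, H, D, I, G, E, F. The 7th vertex is F.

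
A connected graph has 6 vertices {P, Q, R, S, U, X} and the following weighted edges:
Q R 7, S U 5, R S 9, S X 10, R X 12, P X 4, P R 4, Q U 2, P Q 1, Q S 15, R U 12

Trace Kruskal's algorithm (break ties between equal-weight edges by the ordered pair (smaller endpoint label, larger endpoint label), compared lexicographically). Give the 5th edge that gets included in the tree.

S-U

Kruskal: consider edges lightest-first.
P Q (1): add. Components now {P,Q} {X} {U} {R} {S}
Q U (2): add. Components now {P,Q,U} {X} {R} {S}
P R (4): add. Components now {P,Q,R,U} {X} {S}
P X (4): add. Components now {P,Q,R,U,X} {S}
S U (5): add. Components now {P,Q,R,S,U,X}
The 5th edge added is S U.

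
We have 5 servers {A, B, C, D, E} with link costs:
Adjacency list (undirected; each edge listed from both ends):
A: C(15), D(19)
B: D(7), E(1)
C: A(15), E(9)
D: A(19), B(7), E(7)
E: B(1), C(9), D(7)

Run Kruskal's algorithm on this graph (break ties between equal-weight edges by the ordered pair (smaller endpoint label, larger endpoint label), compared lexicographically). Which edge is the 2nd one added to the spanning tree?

Sort edges by weight, then run Kruskal:
B E (1): add — endpoints in different components.
B D (7): add — endpoints in different components.
D E (7): skip — D and E already connected.
C E (9): add — endpoints in different components.
A C (15): add — endpoints in different components.
The 2nd edge added is B D.

B-D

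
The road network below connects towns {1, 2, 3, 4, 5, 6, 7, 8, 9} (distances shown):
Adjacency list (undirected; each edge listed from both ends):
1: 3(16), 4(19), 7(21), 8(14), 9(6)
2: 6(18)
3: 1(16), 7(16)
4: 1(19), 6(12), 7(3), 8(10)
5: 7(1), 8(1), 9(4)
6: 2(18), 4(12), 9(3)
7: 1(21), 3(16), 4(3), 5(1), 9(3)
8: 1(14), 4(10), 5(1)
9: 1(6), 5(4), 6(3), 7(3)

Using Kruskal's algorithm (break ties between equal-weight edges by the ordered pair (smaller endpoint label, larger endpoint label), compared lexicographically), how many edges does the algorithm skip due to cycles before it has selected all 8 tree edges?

5

Kruskal's algorithm — process edges by increasing weight (ties by edge label):
5-7 (1): add — endpoints in different components.
5-8 (1): add — endpoints in different components.
4-7 (3): add — endpoints in different components.
6-9 (3): add — endpoints in different components.
7-9 (3): add — endpoints in different components.
5-9 (4): skip — 5 and 9 already connected.
1-9 (6): add — endpoints in different components.
4-8 (10): skip — 4 and 8 already connected.
4-6 (12): skip — 4 and 6 already connected.
1-8 (14): skip — 1 and 8 already connected.
1-3 (16): add — endpoints in different components.
3-7 (16): skip — 3 and 7 already connected.
2-6 (18): add — endpoints in different components.
Edges rejected before the tree was complete: 5.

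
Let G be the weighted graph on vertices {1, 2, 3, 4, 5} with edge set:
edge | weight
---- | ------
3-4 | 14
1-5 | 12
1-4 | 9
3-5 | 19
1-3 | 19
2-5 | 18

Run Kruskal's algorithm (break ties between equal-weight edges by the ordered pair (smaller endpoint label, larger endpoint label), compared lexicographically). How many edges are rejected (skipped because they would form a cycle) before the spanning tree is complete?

0

Sort edges by weight, then run Kruskal:
1-4 (9): add. Components now {1,4} {2} {3} {5}
1-5 (12): add. Components now {1,4,5} {2} {3}
3-4 (14): add. Components now {1,3,4,5} {2}
2-5 (18): add. Components now {1,2,3,4,5}
Edges rejected before the tree was complete: 0.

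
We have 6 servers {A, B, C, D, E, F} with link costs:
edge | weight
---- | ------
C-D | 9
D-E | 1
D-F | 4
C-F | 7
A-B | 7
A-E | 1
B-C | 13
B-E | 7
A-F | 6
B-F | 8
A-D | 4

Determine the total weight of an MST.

20

Kruskal: consider edges lightest-first.
A-E (1): add. Components now {A,E} {B} {C} {D} {F}
D-E (1): add. Components now {A,D,E} {B} {C} {F}
A-D (4): skip — A and D already connected.
D-F (4): add. Components now {A,D,E,F} {B} {C}
A-F (6): skip — A and F already connected.
A-B (7): add. Components now {A,B,D,E,F} {C}
B-E (7): skip — B and E already connected.
C-F (7): add. Components now {A,B,C,D,E,F}
MST edges: A-E, D-E, D-F, A-B, C-F; total weight 1+1+4+7+7 = 20.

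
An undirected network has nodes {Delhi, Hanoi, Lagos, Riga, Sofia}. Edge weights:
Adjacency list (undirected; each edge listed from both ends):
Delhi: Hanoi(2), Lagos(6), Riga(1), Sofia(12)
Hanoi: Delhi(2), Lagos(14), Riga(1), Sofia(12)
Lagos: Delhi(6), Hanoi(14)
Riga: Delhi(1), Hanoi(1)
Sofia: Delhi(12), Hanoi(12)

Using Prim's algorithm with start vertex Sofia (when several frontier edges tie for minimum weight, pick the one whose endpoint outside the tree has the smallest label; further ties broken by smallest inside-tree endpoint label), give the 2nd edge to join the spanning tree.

Delhi-Riga

Prim, starting at Sofia.
Step 1: frontier [Delhi-Sofia 12, Hanoi-Sofia 12] → take Delhi-Sofia (12); add Delhi.
Step 2: frontier [Delhi-Riga 1, Delhi-Hanoi 2, Delhi-Lagos 6, Hanoi-Sofia 12] → take Delhi-Riga (1); add Riga.
Step 3: frontier [Delhi-Hanoi 2, Delhi-Lagos 6, Hanoi-Riga 1, Hanoi-Sofia 12] → take Hanoi-Riga (1); add Hanoi.
Step 4: frontier [Delhi-Lagos 6, Hanoi-Lagos 14] → take Delhi-Lagos (6); add Lagos.
The 2nd edge added is Delhi-Riga.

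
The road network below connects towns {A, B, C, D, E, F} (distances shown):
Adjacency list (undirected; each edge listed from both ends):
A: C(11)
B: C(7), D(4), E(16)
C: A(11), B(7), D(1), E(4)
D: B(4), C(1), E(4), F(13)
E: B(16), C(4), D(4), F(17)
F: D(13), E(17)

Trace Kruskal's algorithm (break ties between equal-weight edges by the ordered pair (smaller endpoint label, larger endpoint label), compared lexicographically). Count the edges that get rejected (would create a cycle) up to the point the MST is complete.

Sort edges by weight, then run Kruskal:
C—D (1): add. Components now {A} {B} {C,D} {E} {F}
B—D (4): add. Components now {A} {B,C,D} {E} {F}
C—E (4): add. Components now {A} {B,C,D,E} {F}
D—E (4): skip — D and E already connected.
B—C (7): skip — B and C already connected.
A—C (11): add. Components now {A,B,C,D,E} {F}
D—F (13): add. Components now {A,B,C,D,E,F}
Edges rejected before the tree was complete: 2.

2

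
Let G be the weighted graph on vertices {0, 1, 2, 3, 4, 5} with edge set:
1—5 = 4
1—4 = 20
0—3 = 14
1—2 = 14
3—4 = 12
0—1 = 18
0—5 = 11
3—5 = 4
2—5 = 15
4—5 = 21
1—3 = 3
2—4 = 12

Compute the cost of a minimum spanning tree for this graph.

42

Prim's algorithm from 3:
Step 1: frontier [1—3 3, 3—5 4, 3—4 12, 0—3 14] → take 1—3 (3); add 1.
Step 2: frontier [1—5 4, 1—2 14, 0—1 18, 1—4 20, 3—5 4, 3—4 12, 0—3 14] → take 1—5 (4); add 5.
Step 3: frontier [1—2 14, 0—1 18, 1—4 20, 3—4 12, 0—3 14, 0—5 11, 2—5 15, 4—5 21] → take 0—5 (11); add 0.
Step 4: frontier [1—2 14, 1—4 20, 3—4 12, 2—5 15, 4—5 21] → take 3—4 (12); add 4.
Step 5: frontier [1—2 14, 2—4 12, 2—5 15] → take 2—4 (12); add 2.
MST edges: 1—3, 1—5, 0—5, 3—4, 2—4; total weight 3+4+11+12+12 = 42.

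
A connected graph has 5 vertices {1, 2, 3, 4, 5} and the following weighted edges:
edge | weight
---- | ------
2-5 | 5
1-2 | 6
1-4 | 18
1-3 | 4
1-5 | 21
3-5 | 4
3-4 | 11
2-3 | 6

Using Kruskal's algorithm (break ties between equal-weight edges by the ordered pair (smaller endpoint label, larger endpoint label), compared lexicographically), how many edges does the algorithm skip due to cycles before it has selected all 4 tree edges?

Kruskal: consider edges lightest-first.
1-3 (4): add. Components now {1,3} {2} {4} {5}
3-5 (4): add. Components now {1,3,5} {2} {4}
2-5 (5): add. Components now {1,2,3,5} {4}
1-2 (6): skip — 1 and 2 already connected.
2-3 (6): skip — 2 and 3 already connected.
3-4 (11): add. Components now {1,2,3,4,5}
Edges rejected before the tree was complete: 2.

2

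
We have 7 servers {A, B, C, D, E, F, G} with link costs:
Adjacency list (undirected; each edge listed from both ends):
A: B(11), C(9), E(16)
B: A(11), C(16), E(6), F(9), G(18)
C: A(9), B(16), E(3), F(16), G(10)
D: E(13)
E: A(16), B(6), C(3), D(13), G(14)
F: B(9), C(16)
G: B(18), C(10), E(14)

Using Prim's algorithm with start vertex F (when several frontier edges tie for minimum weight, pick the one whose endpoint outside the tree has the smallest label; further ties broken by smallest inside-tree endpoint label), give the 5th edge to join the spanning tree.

C-G

Grow the tree from F using Prim:
Step 1: cheapest edge leaving the tree is B-F (9); add B.
Step 2: cheapest edge leaving the tree is B-E (6); add E.
Step 3: cheapest edge leaving the tree is C-E (3); add C.
Step 4: cheapest edge leaving the tree is A-C (9); add A.
Step 5: cheapest edge leaving the tree is C-G (10); add G.
Step 6: cheapest edge leaving the tree is D-E (13); add D.
The 5th edge added is C-G.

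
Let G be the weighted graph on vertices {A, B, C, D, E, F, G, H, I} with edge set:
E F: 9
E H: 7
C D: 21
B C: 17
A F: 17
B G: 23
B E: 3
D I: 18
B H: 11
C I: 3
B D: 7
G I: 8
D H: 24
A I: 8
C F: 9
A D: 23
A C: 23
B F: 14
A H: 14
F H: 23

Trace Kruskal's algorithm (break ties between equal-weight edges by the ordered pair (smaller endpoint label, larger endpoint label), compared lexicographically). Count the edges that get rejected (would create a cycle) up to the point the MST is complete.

0

Kruskal: consider edges lightest-first.
B E (3): add — endpoints in different components.
C I (3): add — endpoints in different components.
B D (7): add — endpoints in different components.
E H (7): add — endpoints in different components.
A I (8): add — endpoints in different components.
G I (8): add — endpoints in different components.
C F (9): add — endpoints in different components.
E F (9): add — endpoints in different components.
Edges rejected before the tree was complete: 0.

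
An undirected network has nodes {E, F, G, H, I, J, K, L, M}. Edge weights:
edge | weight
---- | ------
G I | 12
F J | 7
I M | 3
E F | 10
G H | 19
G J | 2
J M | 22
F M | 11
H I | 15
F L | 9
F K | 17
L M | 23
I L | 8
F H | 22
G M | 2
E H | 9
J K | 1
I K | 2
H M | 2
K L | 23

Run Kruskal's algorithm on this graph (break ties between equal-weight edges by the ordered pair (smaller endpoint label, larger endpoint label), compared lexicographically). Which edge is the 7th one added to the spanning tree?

I-L

Sort edges by weight, then run Kruskal:
J K (1): add — endpoints in different components.
G J (2): add — endpoints in different components.
G M (2): add — endpoints in different components.
H M (2): add — endpoints in different components.
I K (2): add — endpoints in different components.
I M (3): skip — I and M already connected.
F J (7): add — endpoints in different components.
I L (8): add — endpoints in different components.
E H (9): add — endpoints in different components.
The 7th edge added is I L.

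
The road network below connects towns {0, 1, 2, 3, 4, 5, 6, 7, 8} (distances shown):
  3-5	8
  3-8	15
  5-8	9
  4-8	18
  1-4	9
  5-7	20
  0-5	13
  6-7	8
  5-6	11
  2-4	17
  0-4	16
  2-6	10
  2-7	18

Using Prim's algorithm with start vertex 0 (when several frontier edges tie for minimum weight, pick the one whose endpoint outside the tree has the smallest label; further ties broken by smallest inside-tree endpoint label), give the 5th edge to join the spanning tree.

6-7

Grow the tree from 0 using Prim:
Step 1: cheapest edge leaving the tree is 0-5 (13); add 5.
Step 2: cheapest edge leaving the tree is 3-5 (8); add 3.
Step 3: cheapest edge leaving the tree is 5-8 (9); add 8.
Step 4: cheapest edge leaving the tree is 5-6 (11); add 6.
Step 5: cheapest edge leaving the tree is 6-7 (8); add 7.
Step 6: cheapest edge leaving the tree is 2-6 (10); add 2.
Step 7: cheapest edge leaving the tree is 0-4 (16); add 4.
Step 8: cheapest edge leaving the tree is 1-4 (9); add 1.
The 5th edge added is 6-7.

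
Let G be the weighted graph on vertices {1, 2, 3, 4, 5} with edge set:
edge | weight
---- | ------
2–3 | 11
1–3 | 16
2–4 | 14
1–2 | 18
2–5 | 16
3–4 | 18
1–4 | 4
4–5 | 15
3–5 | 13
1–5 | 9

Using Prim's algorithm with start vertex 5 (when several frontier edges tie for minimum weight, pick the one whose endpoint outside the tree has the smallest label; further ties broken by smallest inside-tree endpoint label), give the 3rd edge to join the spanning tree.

3-5

Prim's algorithm from 5:
Step 1: frontier [1–5 9, 3–5 13, 4–5 15, 2–5 16] → take 1–5 (9); add 1.
Step 2: frontier [1–4 4, 1–3 16, 1–2 18, 3–5 13, 4–5 15, 2–5 16] → take 1–4 (4); add 4.
Step 3: frontier [1–3 16, 1–2 18, 2–4 14, 3–4 18, 3–5 13, 2–5 16] → take 3–5 (13); add 3.
Step 4: frontier [1–2 18, 2–3 11, 2–4 14, 2–5 16] → take 2–3 (11); add 2.
The 3rd edge added is 3–5.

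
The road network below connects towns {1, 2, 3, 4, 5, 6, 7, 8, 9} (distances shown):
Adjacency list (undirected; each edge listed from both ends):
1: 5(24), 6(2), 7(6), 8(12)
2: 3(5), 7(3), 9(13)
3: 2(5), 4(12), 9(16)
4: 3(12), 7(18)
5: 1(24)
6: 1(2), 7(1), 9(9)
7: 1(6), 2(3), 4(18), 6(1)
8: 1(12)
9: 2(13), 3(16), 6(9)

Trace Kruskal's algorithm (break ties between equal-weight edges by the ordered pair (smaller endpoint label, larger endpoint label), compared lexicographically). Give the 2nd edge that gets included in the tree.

1-6

Sort edges by weight, then run Kruskal:
6 7 (1): add — endpoints in different components.
1 6 (2): add — endpoints in different components.
2 7 (3): add — endpoints in different components.
2 3 (5): add — endpoints in different components.
1 7 (6): skip — 1 and 7 already connected.
6 9 (9): add — endpoints in different components.
1 8 (12): add — endpoints in different components.
3 4 (12): add — endpoints in different components.
2 9 (13): skip — 2 and 9 already connected.
3 9 (16): skip — 3 and 9 already connected.
4 7 (18): skip — 4 and 7 already connected.
1 5 (24): add — endpoints in different components.
The 2nd edge added is 1 6.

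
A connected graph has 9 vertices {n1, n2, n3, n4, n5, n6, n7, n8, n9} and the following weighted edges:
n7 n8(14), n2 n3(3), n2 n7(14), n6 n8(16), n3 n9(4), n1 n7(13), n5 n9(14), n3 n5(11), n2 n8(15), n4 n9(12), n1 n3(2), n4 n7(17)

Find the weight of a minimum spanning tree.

75

Prim's algorithm from n8:
Step 1: frontier [n7 n8 14, n2 n8 15, n6 n8 16] → take n7 n8 (14); add n7.
Step 2: frontier [n1 n7 13, n2 n7 14, n4 n7 17, n2 n8 15, n6 n8 16] → take n1 n7 (13); add n1.
Step 3: frontier [n1 n3 2, n2 n7 14, n4 n7 17, n2 n8 15, n6 n8 16] → take n1 n3 (2); add n3.
Step 4: frontier [n2 n3 3, n3 n9 4, n3 n5 11, n2 n7 14, n4 n7 17, n2 n8 15, n6 n8 16] → take n2 n3 (3); add n2.
Step 5: frontier [n3 n9 4, n3 n5 11, n4 n7 17, n6 n8 16] → take n3 n9 (4); add n9.
Step 6: frontier [n3 n5 11, n4 n7 17, n6 n8 16, n4 n9 12, n5 n9 14] → take n3 n5 (11); add n5.
Step 7: frontier [n4 n7 17, n6 n8 16, n4 n9 12] → take n4 n9 (12); add n4.
Step 8: frontier [n6 n8 16] → take n6 n8 (16); add n6.
MST edges: n7 n8, n1 n7, n1 n3, n2 n3, n3 n9, n3 n5, n4 n9, n6 n8; total weight 14+13+2+3+4+11+12+16 = 75.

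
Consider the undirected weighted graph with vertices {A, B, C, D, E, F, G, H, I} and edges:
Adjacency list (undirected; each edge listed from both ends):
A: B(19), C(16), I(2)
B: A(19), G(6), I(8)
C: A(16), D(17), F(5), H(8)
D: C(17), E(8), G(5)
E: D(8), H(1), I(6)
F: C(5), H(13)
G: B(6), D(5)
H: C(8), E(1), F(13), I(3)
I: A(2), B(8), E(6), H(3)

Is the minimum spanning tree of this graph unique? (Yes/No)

Kruskal's algorithm — process edges by increasing weight (ties by edge label):
E H (1): add — endpoints in different components.
A I (2): add — endpoints in different components.
H I (3): add — endpoints in different components.
C F (5): add — endpoints in different components.
D G (5): add — endpoints in different components.
B G (6): add — endpoints in different components.
E I (6): skip — E and I already connected.
B I (8): add — endpoints in different components.
C H (8): add — endpoints in different components.
Non-tree edge D E has weight 8, equal to the heaviest edge on its tree cycle — swapping gives another MST of the same weight. Not unique.

No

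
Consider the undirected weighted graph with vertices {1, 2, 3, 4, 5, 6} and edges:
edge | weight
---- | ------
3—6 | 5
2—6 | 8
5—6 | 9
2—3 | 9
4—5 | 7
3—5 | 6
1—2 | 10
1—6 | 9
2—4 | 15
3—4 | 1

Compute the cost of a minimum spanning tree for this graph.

29

Prim's algorithm from 1:
Step 1: frontier [1—6 9, 1—2 10] → take 1—6 (9); add 6.
Step 2: frontier [1—2 10, 3—6 5, 2—6 8, 5—6 9] → take 3—6 (5); add 3.
Step 3: frontier [1—2 10, 3—4 1, 3—5 6, 2—3 9, 2—6 8, 5—6 9] → take 3—4 (1); add 4.
Step 4: frontier [1—2 10, 3—5 6, 2—3 9, 4—5 7, 2—4 15, 2—6 8, 5—6 9] → take 3—5 (6); add 5.
Step 5: frontier [1—2 10, 2—3 9, 2—4 15, 2—6 8] → take 2—6 (8); add 2.
MST edges: 1—6, 3—6, 3—4, 3—5, 2—6; total weight 9+5+1+6+8 = 29.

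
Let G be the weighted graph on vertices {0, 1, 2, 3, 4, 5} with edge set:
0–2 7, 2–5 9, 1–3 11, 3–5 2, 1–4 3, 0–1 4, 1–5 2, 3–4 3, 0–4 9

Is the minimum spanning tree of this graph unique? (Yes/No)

Sort edges by weight, then run Kruskal:
1–5 (2): add — endpoints in different components.
3–5 (2): add — endpoints in different components.
1–4 (3): add — endpoints in different components.
3–4 (3): skip — 3 and 4 already connected.
0–1 (4): add — endpoints in different components.
0–2 (7): add — endpoints in different components.
Non-tree edge 3–4 has weight 3, equal to the heaviest edge on its tree cycle — swapping gives another MST of the same weight. Not unique.

No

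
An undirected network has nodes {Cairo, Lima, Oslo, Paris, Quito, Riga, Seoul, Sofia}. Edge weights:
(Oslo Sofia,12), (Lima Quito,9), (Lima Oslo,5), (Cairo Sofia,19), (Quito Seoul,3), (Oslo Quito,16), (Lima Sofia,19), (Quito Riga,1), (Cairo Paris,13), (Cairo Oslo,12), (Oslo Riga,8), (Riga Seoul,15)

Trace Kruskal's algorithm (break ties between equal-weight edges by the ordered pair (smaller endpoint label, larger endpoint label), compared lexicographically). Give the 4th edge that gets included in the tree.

Kruskal's algorithm — process edges by increasing weight (ties by edge label):
Quito Riga (1): add — endpoints in different components.
Quito Seoul (3): add — endpoints in different components.
Lima Oslo (5): add — endpoints in different components.
Oslo Riga (8): add — endpoints in different components.
Lima Quito (9): skip — Quito and Lima already connected.
Cairo Oslo (12): add — endpoints in different components.
Oslo Sofia (12): add — endpoints in different components.
Cairo Paris (13): add — endpoints in different components.
The 4th edge added is Oslo Riga.

Oslo-Riga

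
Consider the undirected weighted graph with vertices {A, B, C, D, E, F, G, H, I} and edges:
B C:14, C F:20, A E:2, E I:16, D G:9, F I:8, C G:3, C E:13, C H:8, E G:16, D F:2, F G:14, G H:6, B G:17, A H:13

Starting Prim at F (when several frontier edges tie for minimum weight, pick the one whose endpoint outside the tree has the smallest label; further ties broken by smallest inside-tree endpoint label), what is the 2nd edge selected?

F-I

Prim's algorithm from F:
Step 1: cheapest edge leaving the tree is D F (2); add D.
Step 2: cheapest edge leaving the tree is F I (8); add I.
Step 3: cheapest edge leaving the tree is D G (9); add G.
Step 4: cheapest edge leaving the tree is C G (3); add C.
Step 5: cheapest edge leaving the tree is G H (6); add H.
Step 6: cheapest edge leaving the tree is A H (13); add A.
Step 7: cheapest edge leaving the tree is A E (2); add E.
Step 8: cheapest edge leaving the tree is B C (14); add B.
The 2nd edge added is F I.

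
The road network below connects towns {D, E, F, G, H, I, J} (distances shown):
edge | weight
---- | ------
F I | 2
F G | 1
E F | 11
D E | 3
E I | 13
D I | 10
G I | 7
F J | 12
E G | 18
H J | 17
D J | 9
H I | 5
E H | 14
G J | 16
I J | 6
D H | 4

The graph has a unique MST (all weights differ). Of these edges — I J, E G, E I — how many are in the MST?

Sort edges by weight, then run Kruskal:
F G (1): add — endpoints in different components.
F I (2): add — endpoints in different components.
D E (3): add — endpoints in different components.
D H (4): add — endpoints in different components.
H I (5): add — endpoints in different components.
I J (6): add — endpoints in different components.
MST edge set: {F G, F I, D E, D H, H I, I J}.
Of the listed edges, {I J} are in the MST → 1.

1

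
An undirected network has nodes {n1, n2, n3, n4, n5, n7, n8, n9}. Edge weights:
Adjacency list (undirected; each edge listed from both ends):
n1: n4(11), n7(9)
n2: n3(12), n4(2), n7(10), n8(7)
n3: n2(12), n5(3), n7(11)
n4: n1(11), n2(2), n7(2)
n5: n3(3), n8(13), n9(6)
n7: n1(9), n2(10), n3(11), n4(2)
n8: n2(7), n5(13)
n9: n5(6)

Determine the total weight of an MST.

40

Prim's algorithm from n8:
Step 1: frontier [n2 n8 7, n5 n8 13] → take n2 n8 (7); add n2.
Step 2: frontier [n2 n4 2, n2 n7 10, n2 n3 12, n5 n8 13] → take n2 n4 (2); add n4.
Step 3: frontier [n2 n7 10, n2 n3 12, n4 n7 2, n1 n4 11, n5 n8 13] → take n4 n7 (2); add n7.
Step 4: frontier [n2 n3 12, n1 n4 11, n1 n7 9, n3 n7 11, n5 n8 13] → take n1 n7 (9); add n1.
Step 5: frontier [n2 n3 12, n3 n7 11, n5 n8 13] → take n3 n7 (11); add n3.
Step 6: frontier [n3 n5 3, n5 n8 13] → take n3 n5 (3); add n5.
Step 7: frontier [n5 n9 6] → take n5 n9 (6); add n9.
MST edges: n2 n8, n2 n4, n4 n7, n1 n7, n3 n7, n3 n5, n5 n9; total weight 7+2+2+9+11+3+6 = 40.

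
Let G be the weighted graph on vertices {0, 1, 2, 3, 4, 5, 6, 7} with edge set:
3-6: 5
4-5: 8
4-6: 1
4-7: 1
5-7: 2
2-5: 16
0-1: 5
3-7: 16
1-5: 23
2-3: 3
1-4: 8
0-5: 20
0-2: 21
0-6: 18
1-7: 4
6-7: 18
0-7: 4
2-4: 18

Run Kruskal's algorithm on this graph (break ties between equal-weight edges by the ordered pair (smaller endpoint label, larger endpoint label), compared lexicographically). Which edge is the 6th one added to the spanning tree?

1-7

Sort edges by weight, then run Kruskal:
4-6 (1): add — endpoints in different components.
4-7 (1): add — endpoints in different components.
5-7 (2): add — endpoints in different components.
2-3 (3): add — endpoints in different components.
0-7 (4): add — endpoints in different components.
1-7 (4): add — endpoints in different components.
0-1 (5): skip — 0 and 1 already connected.
3-6 (5): add — endpoints in different components.
The 6th edge added is 1-7.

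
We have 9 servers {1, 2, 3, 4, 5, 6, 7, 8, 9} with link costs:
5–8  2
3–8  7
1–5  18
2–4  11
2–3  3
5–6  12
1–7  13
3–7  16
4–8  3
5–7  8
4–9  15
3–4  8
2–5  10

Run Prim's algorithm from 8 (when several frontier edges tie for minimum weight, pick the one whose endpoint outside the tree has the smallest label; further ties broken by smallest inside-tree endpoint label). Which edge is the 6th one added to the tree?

5-6

Prim's algorithm from 8:
Step 1: frontier [5–8 2, 4–8 3, 3–8 7] → take 5–8 (2); add 5.
Step 2: frontier [5–7 8, 2–5 10, 5–6 12, 1–5 18, 4–8 3, 3–8 7] → take 4–8 (3); add 4.
Step 3: frontier [3–4 8, 2–4 11, 4–9 15, 5–7 8, 2–5 10, 5–6 12, 1–5 18, 3–8 7] → take 3–8 (7); add 3.
Step 4: frontier [2–3 3, 3–7 16, 2–4 11, 4–9 15, 5–7 8, 2–5 10, 5–6 12, 1–5 18] → take 2–3 (3); add 2.
Step 5: frontier [3–7 16, 4–9 15, 5–7 8, 5–6 12, 1–5 18] → take 5–7 (8); add 7.
Step 6: frontier [4–9 15, 5–6 12, 1–5 18, 1–7 13] → take 5–6 (12); add 6.
Step 7: frontier [4–9 15, 1–5 18, 1–7 13] → take 1–7 (13); add 1.
Step 8: frontier [4–9 15] → take 4–9 (15); add 9.
The 6th edge added is 5–6.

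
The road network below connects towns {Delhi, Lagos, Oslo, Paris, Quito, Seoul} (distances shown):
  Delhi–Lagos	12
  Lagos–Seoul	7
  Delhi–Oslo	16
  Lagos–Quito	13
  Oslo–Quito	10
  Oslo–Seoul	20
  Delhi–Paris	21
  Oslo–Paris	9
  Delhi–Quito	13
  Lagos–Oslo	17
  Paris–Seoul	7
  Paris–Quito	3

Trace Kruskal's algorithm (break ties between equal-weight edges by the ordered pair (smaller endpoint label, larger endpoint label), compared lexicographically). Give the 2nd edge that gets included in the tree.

Sort edges by weight, then run Kruskal:
Paris–Quito (3): add. Components now {Lagos} {Paris,Quito} {Oslo} {Delhi} {Seoul}
Lagos–Seoul (7): add. Components now {Lagos,Seoul} {Paris,Quito} {Oslo} {Delhi}
Paris–Seoul (7): add. Components now {Lagos,Paris,Quito,Seoul} {Oslo} {Delhi}
Oslo–Paris (9): add. Components now {Lagos,Oslo,Paris,Quito,Seoul} {Delhi}
Oslo–Quito (10): skip — Quito and Oslo already connected.
Delhi–Lagos (12): add. Components now {Delhi,Lagos,Oslo,Paris,Quito,Seoul}
The 2nd edge added is Lagos–Seoul.

Lagos-Seoul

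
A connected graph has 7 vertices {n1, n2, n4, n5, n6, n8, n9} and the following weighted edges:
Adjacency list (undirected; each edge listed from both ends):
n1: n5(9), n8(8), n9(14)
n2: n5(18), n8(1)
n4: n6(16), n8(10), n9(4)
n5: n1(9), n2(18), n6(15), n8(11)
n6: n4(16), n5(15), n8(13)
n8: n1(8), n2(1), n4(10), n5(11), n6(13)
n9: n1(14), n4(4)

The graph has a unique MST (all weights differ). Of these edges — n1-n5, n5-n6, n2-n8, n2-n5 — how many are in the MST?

Kruskal: consider edges lightest-first.
n2-n8 (1): add. Components now {n9} {n2,n8} {n1} {n6} {n4} {n5}
n4-n9 (4): add. Components now {n4,n9} {n2,n8} {n1} {n6} {n5}
n1-n8 (8): add. Components now {n4,n9} {n1,n2,n8} {n6} {n5}
n1-n5 (9): add. Components now {n4,n9} {n1,n2,n5,n8} {n6}
n4-n8 (10): add. Components now {n1,n2,n4,n5,n8,n9} {n6}
n5-n8 (11): skip — n8 and n5 already connected.
n6-n8 (13): add. Components now {n1,n2,n4,n5,n6,n8,n9}
MST edge set: {n2-n8, n4-n9, n1-n8, n1-n5, n4-n8, n6-n8}.
Of the listed edges, {n1-n5, n2-n8} are in the MST → 2.

2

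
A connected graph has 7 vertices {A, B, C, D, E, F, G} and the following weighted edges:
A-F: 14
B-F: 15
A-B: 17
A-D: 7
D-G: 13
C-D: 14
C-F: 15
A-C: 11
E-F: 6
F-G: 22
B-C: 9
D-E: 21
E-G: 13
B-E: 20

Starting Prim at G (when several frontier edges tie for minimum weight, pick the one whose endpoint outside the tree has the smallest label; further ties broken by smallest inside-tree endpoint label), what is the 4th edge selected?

B-C

Grow the tree from G using Prim:
Step 1: frontier [D-G 13, E-G 13, F-G 22] → take D-G (13); add D.
Step 2: frontier [A-D 7, C-D 14, D-E 21, E-G 13, F-G 22] → take A-D (7); add A.
Step 3: frontier [A-C 11, A-F 14, A-B 17, C-D 14, D-E 21, E-G 13, F-G 22] → take A-C (11); add C.
Step 4: frontier [A-F 14, A-B 17, B-C 9, C-F 15, D-E 21, E-G 13, F-G 22] → take B-C (9); add B.
Step 5: frontier [A-F 14, B-F 15, B-E 20, C-F 15, D-E 21, E-G 13, F-G 22] → take E-G (13); add E.
Step 6: frontier [A-F 14, B-F 15, C-F 15, E-F 6, F-G 22] → take E-F (6); add F.
The 4th edge added is B-C.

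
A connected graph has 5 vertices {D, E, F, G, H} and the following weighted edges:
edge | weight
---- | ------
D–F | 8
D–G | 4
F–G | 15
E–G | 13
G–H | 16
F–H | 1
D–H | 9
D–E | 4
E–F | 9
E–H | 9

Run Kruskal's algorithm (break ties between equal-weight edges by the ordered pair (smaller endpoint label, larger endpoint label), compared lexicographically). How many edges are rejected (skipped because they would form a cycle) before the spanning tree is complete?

Kruskal: consider edges lightest-first.
F–H (1): add — endpoints in different components.
D–E (4): add — endpoints in different components.
D–G (4): add — endpoints in different components.
D–F (8): add — endpoints in different components.
Edges rejected before the tree was complete: 0.

0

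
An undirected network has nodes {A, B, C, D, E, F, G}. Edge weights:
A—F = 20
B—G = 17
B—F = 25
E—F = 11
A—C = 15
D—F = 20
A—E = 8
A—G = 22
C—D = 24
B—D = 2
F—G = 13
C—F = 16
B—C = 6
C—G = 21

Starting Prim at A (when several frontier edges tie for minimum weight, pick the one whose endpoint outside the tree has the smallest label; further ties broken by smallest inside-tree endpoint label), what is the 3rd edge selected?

Prim, starting at A.
Step 1: frontier [A—E 8, A—C 15, A—F 20, A—G 22] → take A—E (8); add E.
Step 2: frontier [A—C 15, A—F 20, A—G 22, E—F 11] → take E—F (11); add F.
Step 3: frontier [A—C 15, A—G 22, F—G 13, C—F 16, D—F 20, B—F 25] → take F—G (13); add G.
Step 4: frontier [A—C 15, C—F 16, D—F 20, B—F 25, B—G 17, C—G 21] → take A—C (15); add C.
Step 5: frontier [B—C 6, C—D 24, D—F 20, B—F 25, B—G 17] → take B—C (6); add B.
Step 6: frontier [B—D 2, C—D 24, D—F 20] → take B—D (2); add D.
The 3rd edge added is F—G.

F-G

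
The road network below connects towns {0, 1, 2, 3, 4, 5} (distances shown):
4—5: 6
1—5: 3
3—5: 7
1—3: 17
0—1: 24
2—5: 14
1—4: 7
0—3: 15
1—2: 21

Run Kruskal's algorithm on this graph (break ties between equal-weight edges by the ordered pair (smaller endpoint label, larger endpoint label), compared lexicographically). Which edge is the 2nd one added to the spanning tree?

4-5

Kruskal: consider edges lightest-first.
1—5 (3): add — endpoints in different components.
4—5 (6): add — endpoints in different components.
1—4 (7): skip — 1 and 4 already connected.
3—5 (7): add — endpoints in different components.
2—5 (14): add — endpoints in different components.
0—3 (15): add — endpoints in different components.
The 2nd edge added is 4—5.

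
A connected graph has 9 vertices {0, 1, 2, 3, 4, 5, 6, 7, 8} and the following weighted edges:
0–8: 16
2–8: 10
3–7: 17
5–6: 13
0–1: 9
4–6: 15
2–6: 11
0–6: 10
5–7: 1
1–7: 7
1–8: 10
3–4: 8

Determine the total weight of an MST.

Prim's algorithm from 5:
Step 1: frontier [5–7 1, 5–6 13] → take 5–7 (1); add 7.
Step 2: frontier [5–6 13, 1–7 7, 3–7 17] → take 1–7 (7); add 1.
Step 3: frontier [0–1 9, 1–8 10, 5–6 13, 3–7 17] → take 0–1 (9); add 0.
Step 4: frontier [0–6 10, 0–8 16, 1–8 10, 5–6 13, 3–7 17] → take 0–6 (10); add 6.
Step 5: frontier [0–8 16, 1–8 10, 2–6 11, 4–6 15, 3–7 17] → take 1–8 (10); add 8.
Step 6: frontier [2–6 11, 4–6 15, 3–7 17, 2–8 10] → take 2–8 (10); add 2.
Step 7: frontier [4–6 15, 3–7 17] → take 4–6 (15); add 4.
Step 8: frontier [3–4 8, 3–7 17] → take 3–4 (8); add 3.
MST edges: 5–7, 1–7, 0–1, 0–6, 1–8, 2–8, 4–6, 3–4; total weight 1+7+9+10+10+10+15+8 = 70.

70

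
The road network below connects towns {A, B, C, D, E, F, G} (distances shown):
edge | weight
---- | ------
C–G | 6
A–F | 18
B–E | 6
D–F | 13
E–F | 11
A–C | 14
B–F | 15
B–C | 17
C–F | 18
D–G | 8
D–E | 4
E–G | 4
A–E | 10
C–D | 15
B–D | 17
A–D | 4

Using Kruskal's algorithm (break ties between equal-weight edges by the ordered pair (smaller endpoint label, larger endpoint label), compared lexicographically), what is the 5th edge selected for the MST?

C-G

Kruskal's algorithm — process edges by increasing weight (ties by edge label):
A–D (4): add — endpoints in different components.
D–E (4): add — endpoints in different components.
E–G (4): add — endpoints in different components.
B–E (6): add — endpoints in different components.
C–G (6): add — endpoints in different components.
D–G (8): skip — D and G already connected.
A–E (10): skip — A and E already connected.
E–F (11): add — endpoints in different components.
The 5th edge added is C–G.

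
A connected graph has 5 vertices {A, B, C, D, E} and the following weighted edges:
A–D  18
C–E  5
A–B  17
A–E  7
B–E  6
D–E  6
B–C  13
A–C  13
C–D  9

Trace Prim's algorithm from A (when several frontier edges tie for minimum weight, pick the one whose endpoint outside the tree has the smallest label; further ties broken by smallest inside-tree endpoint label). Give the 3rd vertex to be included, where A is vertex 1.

C

Grow the tree from A using Prim:
Step 1: cheapest edge leaving the tree is A–E (7); add E.
Step 2: cheapest edge leaving the tree is C–E (5); add C.
Step 3: cheapest edge leaving the tree is B–E (6); add B.
Step 4: cheapest edge leaving the tree is D–E (6); add D.
Vertex order: A, E, C, B, D. The 3rd vertex is C.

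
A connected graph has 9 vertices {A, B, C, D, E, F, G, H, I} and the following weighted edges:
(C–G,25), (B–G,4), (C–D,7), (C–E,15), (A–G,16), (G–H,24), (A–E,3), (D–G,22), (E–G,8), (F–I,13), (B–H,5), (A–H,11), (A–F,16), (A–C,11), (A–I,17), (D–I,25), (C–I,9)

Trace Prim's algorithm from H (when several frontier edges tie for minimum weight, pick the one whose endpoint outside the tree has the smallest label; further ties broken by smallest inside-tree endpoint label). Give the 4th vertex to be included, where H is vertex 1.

E

Prim, starting at H.
Step 1: cheapest edge leaving the tree is B–H (5); add B.
Step 2: cheapest edge leaving the tree is B–G (4); add G.
Step 3: cheapest edge leaving the tree is E–G (8); add E.
Step 4: cheapest edge leaving the tree is A–E (3); add A.
Step 5: cheapest edge leaving the tree is A–C (11); add C.
Step 6: cheapest edge leaving the tree is C–D (7); add D.
Step 7: cheapest edge leaving the tree is C–I (9); add I.
Step 8: cheapest edge leaving the tree is F–I (13); add F.
Vertex order: H, B, G, E, A, C, D, I, F. The 4th vertex is E.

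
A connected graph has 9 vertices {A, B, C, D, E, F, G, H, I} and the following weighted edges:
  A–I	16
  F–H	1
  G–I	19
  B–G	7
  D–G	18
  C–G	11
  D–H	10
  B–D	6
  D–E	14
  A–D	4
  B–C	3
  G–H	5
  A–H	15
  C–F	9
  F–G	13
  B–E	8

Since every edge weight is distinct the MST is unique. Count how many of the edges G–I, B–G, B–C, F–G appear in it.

Kruskal: consider edges lightest-first.
F–H (1): add — endpoints in different components.
B–C (3): add — endpoints in different components.
A–D (4): add — endpoints in different components.
G–H (5): add — endpoints in different components.
B–D (6): add — endpoints in different components.
B–G (7): add — endpoints in different components.
B–E (8): add — endpoints in different components.
C–F (9): skip — C and F already connected.
D–H (10): skip — D and H already connected.
C–G (11): skip — C and G already connected.
F–G (13): skip — F and G already connected.
D–E (14): skip — D and E already connected.
A–H (15): skip — A and H already connected.
A–I (16): add — endpoints in different components.
MST edge set: {F–H, B–C, A–D, G–H, B–D, B–G, B–E, A–I}.
Of the listed edges, {B–G, B–C} are in the MST → 2.

2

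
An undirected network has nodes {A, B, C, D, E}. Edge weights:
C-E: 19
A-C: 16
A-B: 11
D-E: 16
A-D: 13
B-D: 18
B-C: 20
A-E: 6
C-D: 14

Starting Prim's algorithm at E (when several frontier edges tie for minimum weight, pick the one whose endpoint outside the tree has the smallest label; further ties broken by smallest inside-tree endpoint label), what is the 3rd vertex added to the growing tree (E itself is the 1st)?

B

Prim, starting at E.
Step 1: cheapest edge leaving the tree is A-E (6); add A.
Step 2: cheapest edge leaving the tree is A-B (11); add B.
Step 3: cheapest edge leaving the tree is A-D (13); add D.
Step 4: cheapest edge leaving the tree is C-D (14); add C.
Vertex order: E, A, B, D, C. The 3rd vertex is B.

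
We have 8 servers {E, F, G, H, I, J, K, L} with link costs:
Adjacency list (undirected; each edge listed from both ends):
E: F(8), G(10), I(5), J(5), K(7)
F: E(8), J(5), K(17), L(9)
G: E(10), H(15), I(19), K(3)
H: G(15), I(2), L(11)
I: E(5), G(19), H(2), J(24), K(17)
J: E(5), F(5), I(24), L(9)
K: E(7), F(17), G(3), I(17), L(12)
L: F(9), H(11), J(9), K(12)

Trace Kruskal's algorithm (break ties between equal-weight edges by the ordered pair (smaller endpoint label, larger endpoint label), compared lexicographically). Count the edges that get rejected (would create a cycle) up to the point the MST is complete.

1

Kruskal's algorithm — process edges by increasing weight (ties by edge label):
H–I (2): add — endpoints in different components.
G–K (3): add — endpoints in different components.
E–I (5): add — endpoints in different components.
E–J (5): add — endpoints in different components.
F–J (5): add — endpoints in different components.
E–K (7): add — endpoints in different components.
E–F (8): skip — E and F already connected.
F–L (9): add — endpoints in different components.
Edges rejected before the tree was complete: 1.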